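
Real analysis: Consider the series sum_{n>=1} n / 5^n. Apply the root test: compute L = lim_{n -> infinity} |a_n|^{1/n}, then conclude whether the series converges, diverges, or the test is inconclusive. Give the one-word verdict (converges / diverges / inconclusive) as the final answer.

Let a_n denote the general term. Form |a_n|^(1/n) and simplify:
|a_n|^(1/n) = n^(1/n)/5
Take the limit as n -> infinity: L = 1/5.
Since L = 1/5 < 1, the root test implies convergence.

converges


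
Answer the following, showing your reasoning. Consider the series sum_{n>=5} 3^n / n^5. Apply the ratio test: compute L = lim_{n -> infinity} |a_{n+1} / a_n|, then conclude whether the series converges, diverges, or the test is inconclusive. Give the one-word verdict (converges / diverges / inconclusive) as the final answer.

Let a_n denote the general term. Form the ratio a_{n+1}/a_n and simplify:
a_{n+1}/a_n = 3*n^5/(n + 1)^5
Take the limit as n -> infinity: L = 3.
Since L = 3 > 1 (or L = infinity), the ratio test implies the series diverges.

diverges


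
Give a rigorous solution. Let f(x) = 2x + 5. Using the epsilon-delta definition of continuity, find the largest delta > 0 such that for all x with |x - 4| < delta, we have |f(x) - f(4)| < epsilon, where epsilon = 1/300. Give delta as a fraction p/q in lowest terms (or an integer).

We compute f(4) = 2*(4) + 5 = 13.
|f(x) - f(4)| = |2x + 5 - (13)| = |2(x - 4)| = 2|x - 4|.
We need 2|x - 4| < 1/300, i.e. |x - 4| < 1/300 / 2 = 1/600.
So any delta <= 1/600 works. Conversely, if delta > 1/600, then x = 4 + 1/600 satisfies |x - 4| = 1/600 < delta but |f(x) - f(4)| = 2 * 1/600 = 1/300, which is not < 1/300; so no larger delta works.
Hence the largest such delta is 1/600.

1/600


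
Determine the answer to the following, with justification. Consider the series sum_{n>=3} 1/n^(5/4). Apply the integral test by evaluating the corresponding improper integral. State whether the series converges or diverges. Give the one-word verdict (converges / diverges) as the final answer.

Let f(x) = x^(-5/4). Then f is positive, continuous, and decreasing on [3, infinity), so the integral test applies.
Compute the improper integral int_{3}^infinity f(x) dx:
  antiderivative F(x) = -4/x^(1/4).
  As x -> infinity, F(x) -> 0 (since p = 5/4 > 1).
  So int = F(infinity) - F(3) = 0 - (-4*3^(3/4)/3) = 4*3^(3/4)/3.
  Finite, so by the integral test, the series converges.

converges


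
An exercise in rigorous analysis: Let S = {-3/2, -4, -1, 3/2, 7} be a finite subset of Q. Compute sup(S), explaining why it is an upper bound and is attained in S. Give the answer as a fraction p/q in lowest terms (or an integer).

S is finite, so sup(S) = max(S).
Sorted decreasing:
7, 3/2, -1, -3/2, -4
The extremum is 7.
For every x in S, x <= 7. And 7 is in S, so it is attained.
Therefore sup(S) = 7.

7


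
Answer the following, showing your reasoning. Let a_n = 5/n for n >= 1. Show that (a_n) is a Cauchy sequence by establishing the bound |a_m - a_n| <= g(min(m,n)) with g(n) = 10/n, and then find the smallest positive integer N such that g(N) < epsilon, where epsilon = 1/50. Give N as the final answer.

For any m, n >= 1, by the triangle inequality:
|a_m - a_n| = |5/m - 5/n| <= 5*1/m + 5*1/n <= 10/min(m,n).
So g(n) = 10/n bounds the Cauchy difference. Since g(n) -> 0, (a_n) is Cauchy.
Now solve g(N) < 1/50: 10/N < 1/50 <=> N > 10 / (1/50) = 500.
The smallest integer strictly greater than 500 is N = 501.
Check: g(501) = 10/501 = 10/501 < 1/50; g(500) = 1/50 >= 1/50. So N = 501.

501


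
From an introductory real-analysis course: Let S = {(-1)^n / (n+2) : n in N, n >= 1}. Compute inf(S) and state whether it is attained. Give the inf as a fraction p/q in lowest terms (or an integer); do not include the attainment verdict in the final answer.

Analysis:
- Values: -1/3, 1/4, -1/5, 1/6, -1/7, ...
- Positive terms (even n): 1/(2+2), 1/(4+2), ... decreasing -> max = 1/4 (n=2).
- Negative terms (odd n): -1/(1+2), -1/(3+2), ... increasing -> min = -1/3 (n=1).
- So sup = 1/4 (attained at n=2); inf = -1/3 (attained at n=1).
Conclusion: inf(S) = -1/3, attained in S.

-1/3


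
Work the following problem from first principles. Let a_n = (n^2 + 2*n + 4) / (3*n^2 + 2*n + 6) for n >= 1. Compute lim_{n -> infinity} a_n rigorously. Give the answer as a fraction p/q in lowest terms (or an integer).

Divide numerator and denominator by n^2, the highest power:
numerator / n^2 = 1 + 2/n + 4/n^2
denominator / n^2 = 3 + 2/n + 6/n^2
As n -> infinity, all terms of the form c/n^k (k >= 1) tend to 0.
So numerator / n^2 -> 1 and denominator / n^2 -> 3.
Therefore lim a_n = 1/3.

1/3


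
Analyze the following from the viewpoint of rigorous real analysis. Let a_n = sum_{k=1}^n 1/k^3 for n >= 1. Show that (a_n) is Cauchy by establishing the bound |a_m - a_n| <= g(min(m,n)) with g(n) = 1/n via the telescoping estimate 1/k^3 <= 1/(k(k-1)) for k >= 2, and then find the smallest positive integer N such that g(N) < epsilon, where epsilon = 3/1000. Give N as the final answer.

For m > n >= 1: |a_m - a_n| = sum_{k=n+1}^m 1/k^3.
Use 1/k^3 <= 1/(k(k-1)) = 1/(k-1) - 1/k for k >= 2 (which holds since k^3 >= k^2 >= k(k-1) for k >= 2):
sum_{k=n+1}^m 1/k^3 <= sum_{k=n+1}^m (1/(k-1) - 1/k) = 1/n - 1/m <= 1/n.
By symmetry the same bound holds with n,m swapped, so |a_m - a_n| <= 1/min(m,n) = g(min(m,n)). Since g(n) -> 0, (a_n) is Cauchy.
Now solve g(N) < 3/1000: 1/N < 3/1000 <=> N > 1/(3/1000) = 1000/3.
The smallest integer strictly greater than 1000/3 is N = 334.
Check: g(334) = 1/334 < 3/1000; g(333) = 1/333 >= 3/1000. So N = 334.

334


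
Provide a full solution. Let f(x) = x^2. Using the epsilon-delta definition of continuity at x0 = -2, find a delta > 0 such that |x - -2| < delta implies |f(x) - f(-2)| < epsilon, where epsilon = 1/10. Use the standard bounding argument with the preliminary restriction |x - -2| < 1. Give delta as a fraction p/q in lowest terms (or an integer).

Factor: |x^2 - (-2)^2| = |x - -2| * |x + -2|.
Impose |x - -2| < 1 first. Then |x + -2| = |(x - -2) + 2*(-2)| <= |x - -2| + 2*|-2| < 1 + 4 = 5.
So |x^2 - (-2)^2| < delta * 5.
We need delta * 5 <= 1/10, i.e. delta <= 1/10/5 = 1/50.
Since 1/50 < 1, this is tighter than 1; take delta = 1/50.
So delta = 1/50 works.

1/50


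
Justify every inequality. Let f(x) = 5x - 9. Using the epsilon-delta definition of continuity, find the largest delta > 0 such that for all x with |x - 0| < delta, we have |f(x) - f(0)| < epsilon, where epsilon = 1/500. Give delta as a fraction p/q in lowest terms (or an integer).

We compute f(0) = 5*(0) - 9 = -9.
|f(x) - f(0)| = |5x - 9 - (-9)| = |5(x - 0)| = 5|x - 0|.
We need 5|x - 0| < 1/500, i.e. |x - 0| < 1/500 / 5 = 1/2500.
So any delta <= 1/2500 works. Conversely, if delta > 1/2500, then x = 0 + 1/2500 satisfies |x - 0| = 1/2500 < delta but |f(x) - f(0)| = 5 * 1/2500 = 1/500, which is not < 1/500; so no larger delta works.
Hence the largest such delta is 1/2500.

1/2500


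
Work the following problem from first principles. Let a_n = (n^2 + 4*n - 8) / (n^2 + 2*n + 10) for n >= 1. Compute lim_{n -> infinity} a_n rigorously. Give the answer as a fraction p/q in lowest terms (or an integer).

Divide numerator and denominator by n^2, the highest power:
numerator / n^2 = 1 + 4/n - 8/n^2
denominator / n^2 = 1 + 2/n + 10/n^2
As n -> infinity, all terms of the form c/n^k (k >= 1) tend to 0.
So numerator / n^2 -> 1 and denominator / n^2 -> 1.
Therefore lim a_n = 1.

1


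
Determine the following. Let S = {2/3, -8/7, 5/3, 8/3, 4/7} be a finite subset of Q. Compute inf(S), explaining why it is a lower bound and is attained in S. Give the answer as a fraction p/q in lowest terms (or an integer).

S is finite, so inf(S) = min(S).
Sorted increasing:
-8/7, 4/7, 2/3, 5/3, 8/3
The extremum is -8/7.
For every x in S, x >= -8/7. And -8/7 is in S, so it is attained.
Therefore inf(S) = -8/7.

-8/7


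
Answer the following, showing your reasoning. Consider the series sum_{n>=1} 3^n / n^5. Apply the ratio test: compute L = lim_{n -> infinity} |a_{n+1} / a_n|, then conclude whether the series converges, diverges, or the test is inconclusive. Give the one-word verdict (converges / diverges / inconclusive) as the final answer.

Let a_n denote the general term. Form the ratio a_{n+1}/a_n and simplify:
a_{n+1}/a_n = 3*n^5/(n + 1)^5
Take the limit as n -> infinity: L = 3.
Since L = 3 > 1 (or L = infinity), the ratio test implies the series diverges.

diverges


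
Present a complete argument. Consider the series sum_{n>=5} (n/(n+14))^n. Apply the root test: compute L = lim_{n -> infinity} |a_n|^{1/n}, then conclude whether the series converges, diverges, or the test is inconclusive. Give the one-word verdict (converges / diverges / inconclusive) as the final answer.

Let a_n denote the general term. Form |a_n|^(1/n) and simplify:
|a_n|^(1/n) = n/(n + 14)
Take the limit as n -> infinity: L = 1.
Since L = 1, the root test is inconclusive. (In fact a_n = (n/(n+14))^n -> e^(-14) != 0, so the nth-term test shows divergence; but the root test itself gives no conclusion.)

inconclusive


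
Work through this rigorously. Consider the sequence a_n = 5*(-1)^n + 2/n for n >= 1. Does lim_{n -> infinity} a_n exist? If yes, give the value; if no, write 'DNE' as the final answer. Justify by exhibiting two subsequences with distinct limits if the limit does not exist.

Examine the behaviour of a_n along subsequences.
a_{2k} = 5 + 2/(2k) -> 5. a_{2k+1} = -5 + 2/(2k+1) -> -5.
Since these two subsequential limits are 5 and -5, distinct, the full sequence cannot converge (a convergent sequence has all subsequences tending to the same limit). So lim a_n does not exist.

DNE


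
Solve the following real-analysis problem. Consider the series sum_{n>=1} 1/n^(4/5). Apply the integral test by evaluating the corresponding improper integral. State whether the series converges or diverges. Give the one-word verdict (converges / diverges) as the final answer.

Let f(x) = x^(-4/5). Then f is positive, continuous, and decreasing on [1, infinity), so the integral test applies.
Compute the improper integral int_{1}^infinity f(x) dx:
  antiderivative F(x) = 5*x^(1/5).
  As x -> infinity, F(x) -> infinity (since p = 4/5 < 1).
  So the integral diverges. By the integral test, the series diverges.

diverges


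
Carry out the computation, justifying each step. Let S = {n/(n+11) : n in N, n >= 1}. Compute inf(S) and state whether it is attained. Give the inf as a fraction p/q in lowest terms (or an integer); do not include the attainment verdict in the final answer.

Analysis:
- Values: 1/12, 2/13, 3/14, 4/15, ... strictly increasing.
- Minimum is 1/12 (n=1); inf = 1/12 (attained).
- n/(n+11) = 1 - 11/(n+11) -> 1 from below as n -> infinity, and never equals 1.
- So sup = 1 (not attained).
Conclusion: inf(S) = 1/12, attained in S.

1/12


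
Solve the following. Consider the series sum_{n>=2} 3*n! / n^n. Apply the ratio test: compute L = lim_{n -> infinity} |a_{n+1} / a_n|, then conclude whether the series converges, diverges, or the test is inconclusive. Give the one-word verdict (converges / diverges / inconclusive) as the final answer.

Let a_n denote the general term. Form the ratio a_{n+1}/a_n and simplify:
a_{n+1}/a_n = (n/(n + 1))^n
Take the limit as n -> infinity: L = exp(-1).
Since L = exp(-1) < 1, the ratio test implies the series converges.

converges


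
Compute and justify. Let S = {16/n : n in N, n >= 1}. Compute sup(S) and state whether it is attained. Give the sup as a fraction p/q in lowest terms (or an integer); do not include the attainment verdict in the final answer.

Analysis:
- Values: 16, 8, 16/3, 4, ... strictly decreasing.
- The maximum is 16 (n=1); sup = 16 (attained).
- The set is bounded below by 0; 16/n -> 0 so 0 is the greatest lower bound.
- 0 is not in the set, so inf = 0 is not attained.
Conclusion: sup(S) = 16, attained in S.

16


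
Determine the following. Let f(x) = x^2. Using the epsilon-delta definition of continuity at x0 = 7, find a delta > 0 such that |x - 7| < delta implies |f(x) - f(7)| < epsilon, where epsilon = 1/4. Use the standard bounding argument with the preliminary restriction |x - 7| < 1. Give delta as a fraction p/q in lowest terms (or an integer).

Factor: |x^2 - (7)^2| = |x - 7| * |x + 7|.
Impose |x - 7| < 1 first. Then |x + 7| = |(x - 7) + 2*(7)| <= |x - 7| + 2*|7| < 1 + 14 = 15.
So |x^2 - (7)^2| < delta * 15.
We need delta * 15 <= 1/4, i.e. delta <= 1/4/15 = 1/60.
Since 1/60 < 1, this is tighter than 1; take delta = 1/60.
So delta = 1/60 works.

1/60


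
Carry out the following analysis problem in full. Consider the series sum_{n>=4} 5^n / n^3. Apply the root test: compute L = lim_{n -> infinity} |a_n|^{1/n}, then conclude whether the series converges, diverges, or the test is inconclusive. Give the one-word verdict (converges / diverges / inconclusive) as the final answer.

Let a_n denote the general term. Form |a_n|^(1/n) and simplify:
|a_n|^(1/n) = 5/n^(3/n)
Take the limit as n -> infinity: L = 5.
Since L = 5 > 1, the root test implies divergence.

diverges


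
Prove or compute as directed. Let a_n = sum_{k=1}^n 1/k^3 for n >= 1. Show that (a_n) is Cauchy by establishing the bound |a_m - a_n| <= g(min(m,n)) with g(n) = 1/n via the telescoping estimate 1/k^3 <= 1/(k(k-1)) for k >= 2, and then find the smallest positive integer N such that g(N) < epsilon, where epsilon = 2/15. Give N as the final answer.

For m > n >= 1: |a_m - a_n| = sum_{k=n+1}^m 1/k^3.
Use 1/k^3 <= 1/(k(k-1)) = 1/(k-1) - 1/k for k >= 2 (which holds since k^3 >= k^2 >= k(k-1) for k >= 2):
sum_{k=n+1}^m 1/k^3 <= sum_{k=n+1}^m (1/(k-1) - 1/k) = 1/n - 1/m <= 1/n.
By symmetry the same bound holds with n,m swapped, so |a_m - a_n| <= 1/min(m,n) = g(min(m,n)). Since g(n) -> 0, (a_n) is Cauchy.
Now solve g(N) < 2/15: 1/N < 2/15 <=> N > 1/(2/15) = 15/2.
The smallest integer strictly greater than 15/2 is N = 8.
Check: g(8) = 1/8 < 2/15; g(7) = 1/7 >= 2/15. So N = 8.

8


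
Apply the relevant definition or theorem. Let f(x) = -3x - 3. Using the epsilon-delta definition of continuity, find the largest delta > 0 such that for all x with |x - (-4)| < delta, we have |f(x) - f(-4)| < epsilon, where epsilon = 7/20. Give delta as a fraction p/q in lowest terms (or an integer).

We compute f(-4) = -3*(-4) - 3 = 9.
|f(x) - f(-4)| = |-3x - 3 - (9)| = |-3(x - (-4))| = 3|x - (-4)|.
We need 3|x - (-4)| < 7/20, i.e. |x - (-4)| < 7/20 / 3 = 7/60.
So any delta <= 7/60 works. Conversely, if delta > 7/60, then x = -4 + 7/60 satisfies |x - (-4)| = 7/60 < delta but |f(x) - f(-4)| = 3 * 7/60 = 7/20, which is not < 7/20; so no larger delta works.
Hence the largest such delta is 7/60.

7/60


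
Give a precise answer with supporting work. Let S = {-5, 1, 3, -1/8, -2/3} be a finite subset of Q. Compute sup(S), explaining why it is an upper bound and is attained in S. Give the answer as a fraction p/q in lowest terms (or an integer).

S is finite, so sup(S) = max(S).
Sorted decreasing:
3, 1, -1/8, -2/3, -5
The extremum is 3.
For every x in S, x <= 3. And 3 is in S, so it is attained.
Therefore sup(S) = 3.

3


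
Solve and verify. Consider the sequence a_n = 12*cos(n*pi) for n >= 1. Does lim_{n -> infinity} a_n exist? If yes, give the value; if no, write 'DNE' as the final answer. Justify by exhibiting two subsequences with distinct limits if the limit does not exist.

Examine the behaviour of a_n along subsequences.
cos(n*pi) = (-1)^n, so a_n = 12*(-1)^n. a_{2k} = 12 -> 12. a_{2k+1} = -12 -> -12.
Since these two subsequential limits are 12 and -12, distinct, the full sequence cannot converge (a convergent sequence has all subsequences tending to the same limit). So lim a_n does not exist.

DNE


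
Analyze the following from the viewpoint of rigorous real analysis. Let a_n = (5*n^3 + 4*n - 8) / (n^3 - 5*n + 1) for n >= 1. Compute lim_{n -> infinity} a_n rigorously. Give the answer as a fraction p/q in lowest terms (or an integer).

Divide numerator and denominator by n^3, the highest power:
numerator / n^3 = 5 + 4/n^2 - 8/n^3
denominator / n^3 = 1 - 5/n^2 + n^(-3)
As n -> infinity, all terms of the form c/n^k (k >= 1) tend to 0.
So numerator / n^3 -> 5 and denominator / n^3 -> 1.
Therefore lim a_n = 5.

5


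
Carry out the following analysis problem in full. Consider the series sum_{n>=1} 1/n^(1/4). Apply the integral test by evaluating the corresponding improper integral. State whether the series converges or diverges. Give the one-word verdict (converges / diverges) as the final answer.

Let f(x) = x^(-1/4). Then f is positive, continuous, and decreasing on [1, infinity), so the integral test applies.
Compute the improper integral int_{1}^infinity f(x) dx:
  antiderivative F(x) = 4*x^(3/4)/3.
  As x -> infinity, F(x) -> infinity (since p = 1/4 < 1).
  So the integral diverges. By the integral test, the series diverges.

diverges


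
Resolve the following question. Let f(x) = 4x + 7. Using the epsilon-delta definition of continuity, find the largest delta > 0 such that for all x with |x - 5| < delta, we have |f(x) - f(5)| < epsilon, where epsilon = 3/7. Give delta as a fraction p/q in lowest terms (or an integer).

We compute f(5) = 4*(5) + 7 = 27.
|f(x) - f(5)| = |4x + 7 - (27)| = |4(x - 5)| = 4|x - 5|.
We need 4|x - 5| < 3/7, i.e. |x - 5| < 3/7 / 4 = 3/28.
So any delta <= 3/28 works. Conversely, if delta > 3/28, then x = 5 + 3/28 satisfies |x - 5| = 3/28 < delta but |f(x) - f(5)| = 4 * 3/28 = 3/7, which is not < 3/7; so no larger delta works.
Hence the largest such delta is 3/28.

3/28


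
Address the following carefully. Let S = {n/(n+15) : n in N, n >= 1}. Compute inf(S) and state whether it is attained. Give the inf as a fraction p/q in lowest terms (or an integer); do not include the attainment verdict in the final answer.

Analysis:
- Values: 1/16, 2/17, 1/6, 4/19, ... strictly increasing.
- Minimum is 1/16 (n=1); inf = 1/16 (attained).
- n/(n+15) = 1 - 15/(n+15) -> 1 from below as n -> infinity, and never equals 1.
- So sup = 1 (not attained).
Conclusion: inf(S) = 1/16, attained in S.

1/16


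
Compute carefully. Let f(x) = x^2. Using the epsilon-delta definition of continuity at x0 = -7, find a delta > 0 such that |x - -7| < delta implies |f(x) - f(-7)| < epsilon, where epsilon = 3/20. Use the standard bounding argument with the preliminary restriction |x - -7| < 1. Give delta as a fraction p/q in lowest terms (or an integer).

Factor: |x^2 - (-7)^2| = |x - -7| * |x + -7|.
Impose |x - -7| < 1 first. Then |x + -7| = |(x - -7) + 2*(-7)| <= |x - -7| + 2*|-7| < 1 + 14 = 15.
So |x^2 - (-7)^2| < delta * 15.
We need delta * 15 <= 3/20, i.e. delta <= 3/20/15 = 1/100.
Since 1/100 < 1, this is tighter than 1; take delta = 1/100.
So delta = 1/100 works.

1/100


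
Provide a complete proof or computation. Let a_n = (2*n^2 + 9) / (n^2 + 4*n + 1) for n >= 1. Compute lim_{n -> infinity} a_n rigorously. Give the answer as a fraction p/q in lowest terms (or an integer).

Divide numerator and denominator by n^2, the highest power:
numerator / n^2 = 2 + 9/n^2
denominator / n^2 = 1 + 4/n + n^(-2)
As n -> infinity, all terms of the form c/n^k (k >= 1) tend to 0.
So numerator / n^2 -> 2 and denominator / n^2 -> 1.
Therefore lim a_n = 2.

2


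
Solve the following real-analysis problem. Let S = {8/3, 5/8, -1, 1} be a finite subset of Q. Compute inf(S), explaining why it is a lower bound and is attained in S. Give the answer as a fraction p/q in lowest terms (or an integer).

S is finite, so inf(S) = min(S).
Sorted increasing:
-1, 5/8, 1, 8/3
The extremum is -1.
For every x in S, x >= -1. And -1 is in S, so it is attained.
Therefore inf(S) = -1.

-1


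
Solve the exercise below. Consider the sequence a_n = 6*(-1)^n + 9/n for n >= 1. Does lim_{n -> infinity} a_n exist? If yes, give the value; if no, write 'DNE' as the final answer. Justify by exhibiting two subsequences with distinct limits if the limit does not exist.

Examine the behaviour of a_n along subsequences.
a_{2k} = 6 + 9/(2k) -> 6. a_{2k+1} = -6 + 9/(2k+1) -> -6.
Since these two subsequential limits are 6 and -6, distinct, the full sequence cannot converge (a convergent sequence has all subsequences tending to the same limit). So lim a_n does not exist.

DNE


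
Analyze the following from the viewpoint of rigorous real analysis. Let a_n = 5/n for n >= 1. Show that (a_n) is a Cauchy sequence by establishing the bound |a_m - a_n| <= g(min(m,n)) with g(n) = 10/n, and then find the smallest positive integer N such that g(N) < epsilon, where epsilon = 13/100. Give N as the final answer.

For any m, n >= 1, by the triangle inequality:
|a_m - a_n| = |5/m - 5/n| <= 5*1/m + 5*1/n <= 10/min(m,n).
So g(n) = 10/n bounds the Cauchy difference. Since g(n) -> 0, (a_n) is Cauchy.
Now solve g(N) < 13/100: 10/N < 13/100 <=> N > 10 / (13/100) = 1000/13.
The smallest integer strictly greater than 1000/13 is N = 77.
Check: g(77) = 10/77 = 10/77 < 13/100; g(76) = 5/38 >= 13/100. So N = 77.

77


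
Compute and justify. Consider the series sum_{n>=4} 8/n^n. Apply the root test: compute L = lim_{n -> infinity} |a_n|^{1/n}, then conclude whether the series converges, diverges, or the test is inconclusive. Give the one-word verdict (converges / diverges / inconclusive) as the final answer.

Let a_n denote the general term. Form |a_n|^(1/n) and simplify:
|a_n|^(1/n) = 2^(3/n)/n
Take the limit as n -> infinity: L = 0.
Since L = 0 < 1, the root test implies convergence.

converges


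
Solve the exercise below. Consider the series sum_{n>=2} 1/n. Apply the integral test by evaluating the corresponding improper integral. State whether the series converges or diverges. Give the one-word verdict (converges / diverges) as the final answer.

Let f(x) = 1/x. Then f is positive, continuous, and decreasing on [2, infinity), so the integral test applies.
Compute the improper integral int_{2}^infinity f(x) dx:
  antiderivative F(x) = log(x).
  As x -> infinity, log(x) -> infinity.
  So int = infinity - log(2) = infinity. By the integral test, the series diverges.

diverges


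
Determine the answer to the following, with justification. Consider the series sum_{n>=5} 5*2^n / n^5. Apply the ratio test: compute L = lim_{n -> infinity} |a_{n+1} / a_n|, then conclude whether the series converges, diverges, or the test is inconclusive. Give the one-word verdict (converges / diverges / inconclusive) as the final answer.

Let a_n denote the general term. Form the ratio a_{n+1}/a_n and simplify:
a_{n+1}/a_n = 2*n^5/(n + 1)^5
Take the limit as n -> infinity: L = 2.
Since L = 2 > 1 (or L = infinity), the ratio test implies the series diverges.

diverges


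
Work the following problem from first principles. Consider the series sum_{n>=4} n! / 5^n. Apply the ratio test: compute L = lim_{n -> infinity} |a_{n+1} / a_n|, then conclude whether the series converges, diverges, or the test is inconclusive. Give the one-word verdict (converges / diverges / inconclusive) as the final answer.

Let a_n denote the general term. Form the ratio a_{n+1}/a_n and simplify:
a_{n+1}/a_n = n/5 + 1/5
Take the limit as n -> infinity: L = infinity.
Since L = infinity > 1 (or L = infinity), the ratio test implies the series diverges.

diverges


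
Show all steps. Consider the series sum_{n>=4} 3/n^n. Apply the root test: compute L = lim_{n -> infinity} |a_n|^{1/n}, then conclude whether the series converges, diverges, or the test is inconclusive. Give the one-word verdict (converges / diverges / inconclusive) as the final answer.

Let a_n denote the general term. Form |a_n|^(1/n) and simplify:
|a_n|^(1/n) = 3^(1/n)/n
Take the limit as n -> infinity: L = 0.
Since L = 0 < 1, the root test implies convergence.

converges


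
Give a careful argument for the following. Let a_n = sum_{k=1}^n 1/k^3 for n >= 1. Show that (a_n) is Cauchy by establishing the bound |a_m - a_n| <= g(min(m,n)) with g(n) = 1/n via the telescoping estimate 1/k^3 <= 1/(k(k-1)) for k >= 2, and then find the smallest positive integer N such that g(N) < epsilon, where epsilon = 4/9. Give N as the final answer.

For m > n >= 1: |a_m - a_n| = sum_{k=n+1}^m 1/k^3.
Use 1/k^3 <= 1/(k(k-1)) = 1/(k-1) - 1/k for k >= 2 (which holds since k^3 >= k^2 >= k(k-1) for k >= 2):
sum_{k=n+1}^m 1/k^3 <= sum_{k=n+1}^m (1/(k-1) - 1/k) = 1/n - 1/m <= 1/n.
By symmetry the same bound holds with n,m swapped, so |a_m - a_n| <= 1/min(m,n) = g(min(m,n)). Since g(n) -> 0, (a_n) is Cauchy.
Now solve g(N) < 4/9: 1/N < 4/9 <=> N > 1/(4/9) = 9/4.
The smallest integer strictly greater than 9/4 is N = 3.
Check: g(3) = 1/3 < 4/9; g(2) = 1/2 >= 4/9. So N = 3.

3


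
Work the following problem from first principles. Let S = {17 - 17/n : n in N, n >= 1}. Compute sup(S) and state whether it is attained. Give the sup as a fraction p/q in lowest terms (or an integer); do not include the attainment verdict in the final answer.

Analysis:
- Values: 0, 17/2, 34/3, 51/4, ... strictly increasing.
- Minimum is 0 (n=1); inf = 0 (attained).
- 17 - 17/n -> 17 from below; sup = 17, not attained.
Conclusion: sup(S) = 17, not attained in S.

17


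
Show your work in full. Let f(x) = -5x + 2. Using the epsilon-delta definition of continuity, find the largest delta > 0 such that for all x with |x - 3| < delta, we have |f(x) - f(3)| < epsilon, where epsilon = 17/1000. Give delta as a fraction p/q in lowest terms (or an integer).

We compute f(3) = -5*(3) + 2 = -13.
|f(x) - f(3)| = |-5x + 2 - (-13)| = |-5(x - 3)| = 5|x - 3|.
We need 5|x - 3| < 17/1000, i.e. |x - 3| < 17/1000 / 5 = 17/5000.
So any delta <= 17/5000 works. Conversely, if delta > 17/5000, then x = 3 + 17/5000 satisfies |x - 3| = 17/5000 < delta but |f(x) - f(3)| = 5 * 17/5000 = 17/1000, which is not < 17/1000; so no larger delta works.
Hence the largest such delta is 17/5000.

17/5000


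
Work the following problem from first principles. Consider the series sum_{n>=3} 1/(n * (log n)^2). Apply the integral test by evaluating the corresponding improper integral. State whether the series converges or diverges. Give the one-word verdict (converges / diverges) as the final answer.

Let f(x) = 1/(x*log(x)^2). Then f is positive, continuous, and decreasing on [3, infinity), so the integral test applies.
Compute the improper integral int_{3}^infinity f(x) dx:
  antiderivative F(x) = -1/log(x).
  F(x) -> 0 as x -> infinity.  int = 0 - F(3) = 1/log(3) < infinity. By the integral test, the series converges.

converges


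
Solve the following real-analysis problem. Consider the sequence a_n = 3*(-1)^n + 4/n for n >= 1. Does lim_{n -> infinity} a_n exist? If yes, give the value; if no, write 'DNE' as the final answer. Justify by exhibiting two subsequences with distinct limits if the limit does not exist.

Examine the behaviour of a_n along subsequences.
a_{2k} = 3 + 4/(2k) -> 3. a_{2k+1} = -3 + 4/(2k+1) -> -3.
Since these two subsequential limits are 3 and -3, distinct, the full sequence cannot converge (a convergent sequence has all subsequences tending to the same limit). So lim a_n does not exist.

DNE


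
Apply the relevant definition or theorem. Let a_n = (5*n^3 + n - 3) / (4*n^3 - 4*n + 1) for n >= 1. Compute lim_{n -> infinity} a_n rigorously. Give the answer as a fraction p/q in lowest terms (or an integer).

Divide numerator and denominator by n^3, the highest power:
numerator / n^3 = 5 + n^(-2) - 3/n^3
denominator / n^3 = 4 - 4/n^2 + n^(-3)
As n -> infinity, all terms of the form c/n^k (k >= 1) tend to 0.
So numerator / n^3 -> 5 and denominator / n^3 -> 4.
Therefore lim a_n = 5/4.

5/4


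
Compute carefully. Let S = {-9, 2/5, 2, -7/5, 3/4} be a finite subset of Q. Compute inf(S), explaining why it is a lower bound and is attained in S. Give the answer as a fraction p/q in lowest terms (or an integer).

S is finite, so inf(S) = min(S).
Sorted increasing:
-9, -7/5, 2/5, 3/4, 2
The extremum is -9.
For every x in S, x >= -9. And -9 is in S, so it is attained.
Therefore inf(S) = -9.

-9


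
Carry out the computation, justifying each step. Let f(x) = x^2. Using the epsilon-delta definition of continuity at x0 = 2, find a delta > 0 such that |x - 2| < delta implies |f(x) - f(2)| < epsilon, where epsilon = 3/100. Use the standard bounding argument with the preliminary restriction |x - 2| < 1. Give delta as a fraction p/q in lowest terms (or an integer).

Factor: |x^2 - (2)^2| = |x - 2| * |x + 2|.
Impose |x - 2| < 1 first. Then |x + 2| = |(x - 2) + 2*(2)| <= |x - 2| + 2*|2| < 1 + 4 = 5.
So |x^2 - (2)^2| < delta * 5.
We need delta * 5 <= 3/100, i.e. delta <= 3/100/5 = 3/500.
Since 3/500 < 1, this is tighter than 1; take delta = 3/500.
So delta = 3/500 works.

3/500


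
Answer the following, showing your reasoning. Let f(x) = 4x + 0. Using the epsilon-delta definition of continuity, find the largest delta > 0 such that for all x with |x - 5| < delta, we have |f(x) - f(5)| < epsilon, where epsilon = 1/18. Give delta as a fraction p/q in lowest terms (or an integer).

We compute f(5) = 4*(5) + 0 = 20.
|f(x) - f(5)| = |4x + 0 - (20)| = |4(x - 5)| = 4|x - 5|.
We need 4|x - 5| < 1/18, i.e. |x - 5| < 1/18 / 4 = 1/72.
So any delta <= 1/72 works. Conversely, if delta > 1/72, then x = 5 + 1/72 satisfies |x - 5| = 1/72 < delta but |f(x) - f(5)| = 4 * 1/72 = 1/18, which is not < 1/18; so no larger delta works.
Hence the largest such delta is 1/72.

1/72


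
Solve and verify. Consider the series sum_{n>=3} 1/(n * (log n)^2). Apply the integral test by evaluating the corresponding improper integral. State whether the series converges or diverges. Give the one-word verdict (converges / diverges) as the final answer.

Let f(x) = 1/(x*log(x)^2). Then f is positive, continuous, and decreasing on [3, infinity), so the integral test applies.
Compute the improper integral int_{3}^infinity f(x) dx:
  antiderivative F(x) = -1/log(x).
  F(x) -> 0 as x -> infinity.  int = 0 - F(3) = 1/log(3) < infinity. By the integral test, the series converges.

converges


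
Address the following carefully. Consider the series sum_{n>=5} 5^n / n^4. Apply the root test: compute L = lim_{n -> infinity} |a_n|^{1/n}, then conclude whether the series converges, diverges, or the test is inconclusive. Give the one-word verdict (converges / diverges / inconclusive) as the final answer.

Let a_n denote the general term. Form |a_n|^(1/n) and simplify:
|a_n|^(1/n) = 5/n^(4/n)
Take the limit as n -> infinity: L = 5.
Since L = 5 > 1, the root test implies divergence.

diverges


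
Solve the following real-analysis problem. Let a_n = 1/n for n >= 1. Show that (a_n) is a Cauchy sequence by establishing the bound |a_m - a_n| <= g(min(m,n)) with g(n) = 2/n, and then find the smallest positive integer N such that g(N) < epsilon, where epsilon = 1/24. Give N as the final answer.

For any m, n >= 1, by the triangle inequality:
|a_m - a_n| = |1/m - 1/n| <= 1/m + 1/n <= 2/min(m,n).
So g(n) = 2/n bounds the Cauchy difference. Since g(n) -> 0, (a_n) is Cauchy.
Now solve g(N) < 1/24: 2/N < 1/24 <=> N > 2 / (1/24) = 48.
The smallest integer strictly greater than 48 is N = 49.
Check: g(49) = 2/49 = 2/49 < 1/24; g(48) = 1/24 >= 1/24. So N = 49.

49


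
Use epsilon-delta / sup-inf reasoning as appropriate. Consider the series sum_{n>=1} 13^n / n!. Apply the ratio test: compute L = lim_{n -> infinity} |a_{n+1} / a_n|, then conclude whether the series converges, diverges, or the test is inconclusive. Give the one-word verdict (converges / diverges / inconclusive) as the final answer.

Let a_n denote the general term. Form the ratio a_{n+1}/a_n and simplify:
a_{n+1}/a_n = 13/(n + 1)
Take the limit as n -> infinity: L = 0.
Since L = 0 < 1, the ratio test implies the series converges.

converges


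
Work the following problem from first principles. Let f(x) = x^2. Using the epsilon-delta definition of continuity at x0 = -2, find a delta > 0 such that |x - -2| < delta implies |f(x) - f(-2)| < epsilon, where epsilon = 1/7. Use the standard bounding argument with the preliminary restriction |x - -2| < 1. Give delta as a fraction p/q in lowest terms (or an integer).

Factor: |x^2 - (-2)^2| = |x - -2| * |x + -2|.
Impose |x - -2| < 1 first. Then |x + -2| = |(x - -2) + 2*(-2)| <= |x - -2| + 2*|-2| < 1 + 4 = 5.
So |x^2 - (-2)^2| < delta * 5.
We need delta * 5 <= 1/7, i.e. delta <= 1/7/5 = 1/35.
Since 1/35 < 1, this is tighter than 1; take delta = 1/35.
So delta = 1/35 works.

1/35


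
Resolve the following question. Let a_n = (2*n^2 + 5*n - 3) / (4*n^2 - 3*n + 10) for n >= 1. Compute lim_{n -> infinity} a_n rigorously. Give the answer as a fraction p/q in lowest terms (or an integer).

Divide numerator and denominator by n^2, the highest power:
numerator / n^2 = 2 + 5/n - 3/n^2
denominator / n^2 = 4 - 3/n + 10/n^2
As n -> infinity, all terms of the form c/n^k (k >= 1) tend to 0.
So numerator / n^2 -> 2 and denominator / n^2 -> 4.
Therefore lim a_n = 1/2.

1/2


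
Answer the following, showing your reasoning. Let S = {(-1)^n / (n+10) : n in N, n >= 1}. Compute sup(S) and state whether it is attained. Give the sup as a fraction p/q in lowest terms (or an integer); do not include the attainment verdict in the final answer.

Analysis:
- Values: -1/11, 1/12, -1/13, 1/14, -1/15, ...
- Positive terms (even n): 1/(2+10), 1/(4+10), ... decreasing -> max = 1/12 (n=2).
- Negative terms (odd n): -1/(1+10), -1/(3+10), ... increasing -> min = -1/11 (n=1).
- So sup = 1/12 (attained at n=2); inf = -1/11 (attained at n=1).
Conclusion: sup(S) = 1/12, attained in S.

1/12


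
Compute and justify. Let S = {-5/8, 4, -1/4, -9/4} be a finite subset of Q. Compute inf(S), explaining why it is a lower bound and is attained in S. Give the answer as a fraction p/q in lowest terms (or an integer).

S is finite, so inf(S) = min(S).
Sorted increasing:
-9/4, -5/8, -1/4, 4
The extremum is -9/4.
For every x in S, x >= -9/4. And -9/4 is in S, so it is attained.
Therefore inf(S) = -9/4.

-9/4


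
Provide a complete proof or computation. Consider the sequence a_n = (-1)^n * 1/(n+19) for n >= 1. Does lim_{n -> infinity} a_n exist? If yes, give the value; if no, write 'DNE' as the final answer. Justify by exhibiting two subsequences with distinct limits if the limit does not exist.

Examine the behaviour of a_n along subsequences.
Even-n subsequence a_{2k} = 1/(2k+19) -> 0. Odd-n subsequence a_{2k+1} = -1/(2k+20) -> 0. Both tend to 0, which suggests the limit is 0; verify directly.
|a_n - 0| = 1/(n+19) < 1/n for every n >= 1.
Given epsilon > 0, choose a positive integer N > 1/epsilon. Then for all n >= N, |a_n| < 1/n <= 1/N < epsilon.
So by the definition of the limit, lim a_n exists and equals 0.

0


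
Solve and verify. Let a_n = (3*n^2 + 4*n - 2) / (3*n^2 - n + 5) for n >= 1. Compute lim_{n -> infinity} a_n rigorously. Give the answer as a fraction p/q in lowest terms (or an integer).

Divide numerator and denominator by n^2, the highest power:
numerator / n^2 = 3 + 4/n - 2/n^2
denominator / n^2 = 3 - 1/n + 5/n^2
As n -> infinity, all terms of the form c/n^k (k >= 1) tend to 0.
So numerator / n^2 -> 3 and denominator / n^2 -> 3.
Therefore lim a_n = 1.

1


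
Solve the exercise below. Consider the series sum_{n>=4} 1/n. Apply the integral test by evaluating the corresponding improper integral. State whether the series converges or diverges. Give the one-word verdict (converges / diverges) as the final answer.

Let f(x) = 1/x. Then f is positive, continuous, and decreasing on [4, infinity), so the integral test applies.
Compute the improper integral int_{4}^infinity f(x) dx:
  antiderivative F(x) = log(x).
  As x -> infinity, log(x) -> infinity.
  So int = infinity - log(4) = infinity. By the integral test, the series diverges.

diverges


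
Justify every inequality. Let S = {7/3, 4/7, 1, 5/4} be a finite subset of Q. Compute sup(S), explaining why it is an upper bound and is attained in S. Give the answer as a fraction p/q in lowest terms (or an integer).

S is finite, so sup(S) = max(S).
Sorted decreasing:
7/3, 5/4, 1, 4/7
The extremum is 7/3.
For every x in S, x <= 7/3. And 7/3 is in S, so it is attained.
Therefore sup(S) = 7/3.

7/3


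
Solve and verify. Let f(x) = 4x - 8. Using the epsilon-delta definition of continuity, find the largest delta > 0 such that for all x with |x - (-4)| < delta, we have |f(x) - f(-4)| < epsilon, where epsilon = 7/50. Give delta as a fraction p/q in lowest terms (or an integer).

We compute f(-4) = 4*(-4) - 8 = -24.
|f(x) - f(-4)| = |4x - 8 - (-24)| = |4(x - (-4))| = 4|x - (-4)|.
We need 4|x - (-4)| < 7/50, i.e. |x - (-4)| < 7/50 / 4 = 7/200.
So any delta <= 7/200 works. Conversely, if delta > 7/200, then x = -4 + 7/200 satisfies |x - (-4)| = 7/200 < delta but |f(x) - f(-4)| = 4 * 7/200 = 7/50, which is not < 7/50; so no larger delta works.
Hence the largest such delta is 7/200.

7/200


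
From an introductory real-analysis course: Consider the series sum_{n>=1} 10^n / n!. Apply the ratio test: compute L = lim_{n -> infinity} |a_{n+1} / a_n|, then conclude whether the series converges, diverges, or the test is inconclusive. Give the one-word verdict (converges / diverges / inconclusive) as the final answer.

Let a_n denote the general term. Form the ratio a_{n+1}/a_n and simplify:
a_{n+1}/a_n = 10/(n + 1)
Take the limit as n -> infinity: L = 0.
Since L = 0 < 1, the ratio test implies the series converges.

converges


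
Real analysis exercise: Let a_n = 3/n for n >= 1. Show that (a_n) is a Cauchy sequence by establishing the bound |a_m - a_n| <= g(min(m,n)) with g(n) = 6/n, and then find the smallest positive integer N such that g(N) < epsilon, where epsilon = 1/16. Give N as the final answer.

For any m, n >= 1, by the triangle inequality:
|a_m - a_n| = |3/m - 3/n| <= 3*1/m + 3*1/n <= 6/min(m,n).
So g(n) = 6/n bounds the Cauchy difference. Since g(n) -> 0, (a_n) is Cauchy.
Now solve g(N) < 1/16: 6/N < 1/16 <=> N > 6 / (1/16) = 96.
The smallest integer strictly greater than 96 is N = 97.
Check: g(97) = 6/97 = 6/97 < 1/16; g(96) = 1/16 >= 1/16. So N = 97.

97


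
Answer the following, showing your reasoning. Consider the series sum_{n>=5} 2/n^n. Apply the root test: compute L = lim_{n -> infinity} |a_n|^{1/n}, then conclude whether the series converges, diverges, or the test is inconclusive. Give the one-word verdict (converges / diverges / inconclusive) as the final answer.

Let a_n denote the general term. Form |a_n|^(1/n) and simplify:
|a_n|^(1/n) = 2^(1/n)/n
Take the limit as n -> infinity: L = 0.
Since L = 0 < 1, the root test implies convergence.

converges


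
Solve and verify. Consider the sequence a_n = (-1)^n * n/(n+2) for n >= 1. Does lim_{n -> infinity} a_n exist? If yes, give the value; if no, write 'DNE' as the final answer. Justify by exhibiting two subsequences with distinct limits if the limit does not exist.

Examine the behaviour of a_n along subsequences.
a_{2k} = 2k/(2k+2) -> 1. a_{2k+1} = -(2k+1)/(2k+3) -> -1.
Since these two subsequential limits are 1 and -1, distinct, the full sequence cannot converge (a convergent sequence has all subsequences tending to the same limit). So lim a_n does not exist.

DNE


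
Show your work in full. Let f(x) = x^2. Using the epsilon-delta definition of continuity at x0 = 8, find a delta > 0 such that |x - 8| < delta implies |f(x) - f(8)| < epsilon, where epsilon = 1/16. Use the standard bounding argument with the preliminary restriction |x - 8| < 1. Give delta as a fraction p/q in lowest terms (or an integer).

Factor: |x^2 - (8)^2| = |x - 8| * |x + 8|.
Impose |x - 8| < 1 first. Then |x + 8| = |(x - 8) + 2*(8)| <= |x - 8| + 2*|8| < 1 + 16 = 17.
So |x^2 - (8)^2| < delta * 17.
We need delta * 17 <= 1/16, i.e. delta <= 1/16/17 = 1/272.
Since 1/272 < 1, this is tighter than 1; take delta = 1/272.
So delta = 1/272 works.

1/272


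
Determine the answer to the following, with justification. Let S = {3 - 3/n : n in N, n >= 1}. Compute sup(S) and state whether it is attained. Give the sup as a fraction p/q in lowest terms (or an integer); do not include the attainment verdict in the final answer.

Analysis:
- Values: 0, 3/2, 2, 9/4, ... strictly increasing.
- Minimum is 0 (n=1); inf = 0 (attained).
- 3 - 3/n -> 3 from below; sup = 3, not attained.
Conclusion: sup(S) = 3, not attained in S.

3
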